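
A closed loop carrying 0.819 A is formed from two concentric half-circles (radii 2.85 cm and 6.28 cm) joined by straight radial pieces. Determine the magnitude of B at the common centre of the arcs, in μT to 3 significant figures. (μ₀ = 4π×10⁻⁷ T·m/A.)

The radial connectors point toward the centre, so dl × r̂ = 0 and they contribute nothing.
Each semicircle gives μ₀I/(4R): inner arc 9.03×10⁻⁶ T, outer arc 4.10×10⁻⁶ T.
The two arcs carry current in opposite angular senses, so their fields oppose: B = |9.03×10⁻⁶ − 4.10×10⁻⁶| = 4.93×10⁻⁶ T.

B ≈ 4.93 μT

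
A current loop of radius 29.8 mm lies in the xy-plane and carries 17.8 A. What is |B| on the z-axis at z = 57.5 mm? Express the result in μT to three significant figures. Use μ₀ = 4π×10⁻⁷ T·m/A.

B ≈ 36.6 μT

On the axis of a circular loop, B = μ₀IR² / [2(R²+z²)^(3/2)].
R² + z² = (0.0298)² + (0.0575)² = 0.004194 m², and (R²+z²)^(3/2) = 2.72×10⁻⁴ m³.
B = (4π×10⁻⁷ × 17.8 × 0.000888) / (2 × 2.72×10⁻⁴) = 3.66×10⁻⁵ T.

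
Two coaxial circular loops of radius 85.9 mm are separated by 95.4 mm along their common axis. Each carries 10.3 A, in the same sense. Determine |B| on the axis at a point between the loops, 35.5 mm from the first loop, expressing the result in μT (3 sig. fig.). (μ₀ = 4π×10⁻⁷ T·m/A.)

B ≈ 101 μT

Each loop contributes B = μ₀IR²/[2(R²+z²)^(3/2)] on the axis, with z measured from that loop.
Loop 1 (z = 0.0355 m): B₁ = 5.95×10⁻⁵ T. Loop 2 (z = 0.0599 m): B₂ = 4.16×10⁻⁵ T.
The fields add: B = B₁ + B₂ = 1.01×10⁻⁴ T.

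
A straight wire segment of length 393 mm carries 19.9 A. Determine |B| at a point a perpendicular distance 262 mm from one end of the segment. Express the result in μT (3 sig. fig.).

For a finite straight segment, B = (μ₀I/4πd)(sinθ₁ + sinθ₂), where θ₁, θ₂ are the angles from the perpendicular to each end.
The perpendicular foot is at one end, so the two end-offsets along the wire are 0 and L = 0.393 m.
sinθ₁ = 0/√(0²+0.262²) = 0.0000; sinθ₂ = 0.393/√(0.393²+0.262²) = 0.8321.
B = (4π×10⁻⁷ × 19.9) / (4π × 0.262) × (0.0000 + 0.8321) = 6.32×10⁻⁶ T.

B ≈ 6.32 μT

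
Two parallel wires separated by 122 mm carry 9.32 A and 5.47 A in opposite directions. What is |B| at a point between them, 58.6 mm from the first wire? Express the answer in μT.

Each long wire gives B = μ₀I/(2πd). Distances are d₁ = 0.0586 m and d₂ = 0.0634 m.
B₁ = 3.18×10⁻⁵ T, B₂ = 1.73×10⁻⁵ T.
Between antiparallel currents both contributions point the same way, so they add. B = B₁ + B₂ = 3.18×10⁻⁵ + 1.73×10⁻⁵ = 4.91×10⁻⁵ T.

B ≈ 49.1 μT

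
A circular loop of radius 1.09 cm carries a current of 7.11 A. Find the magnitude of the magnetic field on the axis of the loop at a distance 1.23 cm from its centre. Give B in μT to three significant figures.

On the axis of a circular loop, B = μ₀IR² / [2(R²+z²)^(3/2)].
R² + z² = (0.0109)² + (0.0123)² = 0.0002701 m², and (R²+z²)^(3/2) = 4.44×10⁻⁶ m³.
B = (4π×10⁻⁷ × 7.11 × 0.0001188) / (2 × 4.44×10⁻⁶) = 1.20×10⁻⁴ T.

B ≈ 120 μT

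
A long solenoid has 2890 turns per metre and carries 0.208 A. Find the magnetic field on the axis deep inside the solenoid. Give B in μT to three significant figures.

Inside a long solenoid, B = μ₀nI with n = 2890 turns/m.
B = 4π×10⁻⁷ × 2890 × 0.208 = 7.55×10⁻⁴ T.

B ≈ 755 μT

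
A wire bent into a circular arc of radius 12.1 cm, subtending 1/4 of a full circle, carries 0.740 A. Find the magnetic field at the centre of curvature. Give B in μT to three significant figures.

The Biot–Savart field of a circular arc at its centre is B = μ₀Iφ/(4πR), with φ = 1.571 rad.
B = (4π×10⁻⁷ × 0.740 × 1.571) / (4π × 0.121) = 9.61×10⁻⁷ T.

B ≈ 0.961 μT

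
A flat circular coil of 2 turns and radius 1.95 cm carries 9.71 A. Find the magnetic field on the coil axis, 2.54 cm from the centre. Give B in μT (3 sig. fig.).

B ≈ 141 μT

For an N-turn flat coil, B = Nμ₀IR²/[2(R²+z²)^(3/2)] with R = 0.0195 m, z = 0.0254 m.
B = 2 × 7.07×10⁻⁵ T = 1.41×10⁻⁴ T.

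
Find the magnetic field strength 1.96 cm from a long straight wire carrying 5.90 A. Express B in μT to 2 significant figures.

For an infinitely long straight wire, B = μ₀I/(2πd).
B = (4π×10⁻⁷ × 5.90) / (2π × 0.0196) = 6.02×10⁻⁵ T.

B ≈ 60 μT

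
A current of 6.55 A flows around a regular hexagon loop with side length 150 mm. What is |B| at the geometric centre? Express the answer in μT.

B ≈ 30.3 μT

Each side is a finite straight segment at perpendicular distance d = a/(2 tan(π/6)) = 0.1299 m from the centre, with end-angles ±π/6.
One side contributes B₁ = (μ₀I/4πd)·2 sin(π/6) = 5.04×10⁻⁶ T.
All 6 sides add in the same direction: B = 6 × 5.04×10⁻⁶ = 3.03×10⁻⁵ T.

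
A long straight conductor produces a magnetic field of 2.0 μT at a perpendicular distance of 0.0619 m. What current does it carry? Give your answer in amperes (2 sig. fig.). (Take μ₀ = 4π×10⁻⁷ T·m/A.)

For a long straight wire B = μ₀I/(2πd), so I = 2πdB/μ₀.
I = 2π × 0.0619 × 2.00×10⁻⁶ / (4π×10⁻⁷) = 0.619 A.

I ≈ 0.62 A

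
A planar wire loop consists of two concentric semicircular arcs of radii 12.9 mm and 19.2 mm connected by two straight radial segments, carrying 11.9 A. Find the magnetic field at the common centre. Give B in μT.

The radial connectors point toward the centre, so dl × r̂ = 0 and they contribute nothing.
Each semicircle gives μ₀I/(4R): inner arc 2.90×10⁻⁴ T, outer arc 1.95×10⁻⁴ T.
The two arcs carry current in opposite angular senses, so their fields oppose: B = |2.90×10⁻⁴ − 1.95×10⁻⁴| = 9.51×10⁻⁵ T.

B ≈ 95.1 μT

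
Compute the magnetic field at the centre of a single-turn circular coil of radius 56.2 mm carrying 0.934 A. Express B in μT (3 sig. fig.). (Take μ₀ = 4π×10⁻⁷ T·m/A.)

B ≈ 10.4 μT

At the centre of a circular loop the Biot–Savart law gives B = μ₀I/(2R).
B = (4π×10⁻⁷ × 0.934) / (2 × 0.0562) = 1.04×10⁻⁵ T.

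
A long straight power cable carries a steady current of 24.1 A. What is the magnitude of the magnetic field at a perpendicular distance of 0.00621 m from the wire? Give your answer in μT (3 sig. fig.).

For an infinitely long straight wire, B = μ₀I/(2πd).
B = (4π×10⁻⁷ × 24.1) / (2π × 0.00621) = 7.76×10⁻⁴ T.

B ≈ 776 μT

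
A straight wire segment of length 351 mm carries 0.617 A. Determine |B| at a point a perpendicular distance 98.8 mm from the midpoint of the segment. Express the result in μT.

B ≈ 1.09 μT

For a finite straight segment, B = (μ₀I/4πd)(sinθ₁ + sinθ₂), where θ₁, θ₂ are the angles from the perpendicular to each end.
The perpendicular from the point meets the wire at its midpoint, so each end is L/2 = 0.1755 m away along the wire.
sinθ₁ = 0.1755/√(0.1755²+0.0988²) = 0.8714; sinθ₂ = 0.1755/√(0.1755²+0.0988²) = 0.8714.
B = (4π×10⁻⁷ × 0.617) / (4π × 0.0988) × (0.8714 + 0.8714) = 1.09×10⁻⁶ T.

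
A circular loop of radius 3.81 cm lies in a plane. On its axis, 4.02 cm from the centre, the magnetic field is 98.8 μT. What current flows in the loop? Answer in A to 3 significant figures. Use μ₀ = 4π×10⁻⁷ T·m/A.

I ≈ 18.4 A

On the axis of a loop, B = μ₀IR²/[2(R²+z²)^(3/2)], so I = 2B(R²+z²)^(3/2)/(μ₀R²).
R² + z² = 0.001452 + 0.001616 = 0.003068 m²; raised to 3/2 gives 1.70×10⁻⁴ m³.
I = 2 × 9.88×10⁻⁵ × 1.70×10⁻⁴ / (1.26×10⁻⁶ × 0.001452) = 18.4 A.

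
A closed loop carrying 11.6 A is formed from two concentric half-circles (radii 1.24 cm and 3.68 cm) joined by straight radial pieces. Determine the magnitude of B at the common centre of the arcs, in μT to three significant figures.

B ≈ 195 μT

The radial connectors point toward the centre, so dl × r̂ = 0 and they contribute nothing.
Each semicircle gives μ₀I/(4R): inner arc 2.94×10⁻⁴ T, outer arc 9.90×10⁻⁵ T.
The two arcs carry current in opposite angular senses, so their fields oppose: B = |2.94×10⁻⁴ − 9.90×10⁻⁵| = 1.95×10⁻⁴ T.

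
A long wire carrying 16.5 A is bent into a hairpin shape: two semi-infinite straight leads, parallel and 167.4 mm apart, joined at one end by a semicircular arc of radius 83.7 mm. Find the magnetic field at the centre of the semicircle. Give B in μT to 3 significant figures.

The semicircular arc contributes B_arc = μ₀I·π/(4πR) = μ₀I/(4R) = 6.19×10⁻⁵ T.
Each semi-infinite lead is at perpendicular distance R = 0.0837 m from the centre, with the perpendicular foot at its near end, so it contributes μ₀I/(4πR); both point the same way, together 3.94×10⁻⁵ T.
Arc and leads all point the same direction: B = 6.19×10⁻⁵ + 3.94×10⁻⁵ = 1.01×10⁻⁴ T.

B ≈ 101 μT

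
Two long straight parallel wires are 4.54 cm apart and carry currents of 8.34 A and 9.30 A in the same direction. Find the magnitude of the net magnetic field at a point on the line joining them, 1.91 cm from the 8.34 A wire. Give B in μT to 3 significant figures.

Each long wire gives B = μ₀I/(2πd). Distances are d₁ = 0.0191 m and d₂ = 0.0263 m.
B₁ = 8.73×10⁻⁵ T, B₂ = 7.07×10⁻⁵ T.
Between parallel currents the two contributions point in opposite directions, so they subtract. B = |B₁ − B₂| = |8.73×10⁻⁵ − 7.07×10⁻⁵| = 1.66×10⁻⁵ T.

B ≈ 16.6 μT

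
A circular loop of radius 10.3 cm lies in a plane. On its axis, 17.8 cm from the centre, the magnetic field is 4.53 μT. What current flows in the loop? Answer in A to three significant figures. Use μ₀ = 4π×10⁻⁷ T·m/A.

On the axis of a loop, B = μ₀IR²/[2(R²+z²)^(3/2)], so I = 2B(R²+z²)^(3/2)/(μ₀R²).
R² + z² = 0.01061 + 0.03168 = 0.04229 m²; raised to 3/2 gives 8.70×10⁻³ m³.
I = 2 × 4.53×10⁻⁶ × 8.70×10⁻³ / (1.26×10⁻⁶ × 0.01061) = 5.91 A.

I ≈ 5.91 A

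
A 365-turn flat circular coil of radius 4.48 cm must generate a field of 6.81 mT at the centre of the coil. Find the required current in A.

I ≈ 1.33 A

For an N-turn coil, B = Nμ₀I/(2R) with R = 0.0448 m, so I = 2RB/(Nμ₀) = 2 × 0.0448 × 6.81×10⁻³ / (365 × 4π×10⁻⁷) = 1.33 A.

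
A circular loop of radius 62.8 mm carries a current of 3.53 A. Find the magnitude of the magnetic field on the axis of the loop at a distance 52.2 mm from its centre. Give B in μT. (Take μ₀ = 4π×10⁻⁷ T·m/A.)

On the axis of a circular loop, B = μ₀IR² / [2(R²+z²)^(3/2)].
R² + z² = (0.0628)² + (0.0522)² = 0.006669 m², and (R²+z²)^(3/2) = 5.45×10⁻⁴ m³.
B = (4π×10⁻⁷ × 3.53 × 0.003944) / (2 × 5.45×10⁻⁴) = 1.61×10⁻⁵ T.

B ≈ 16.1 μT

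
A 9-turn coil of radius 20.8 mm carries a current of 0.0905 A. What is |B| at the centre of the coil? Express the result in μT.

B ≈ 24.6 μT

For an N-turn flat coil, B = Nμ₀I/(2R) with R = 0.0208 m.
B = 9 × 2.73×10⁻⁶ T = 2.46×10⁻⁵ T.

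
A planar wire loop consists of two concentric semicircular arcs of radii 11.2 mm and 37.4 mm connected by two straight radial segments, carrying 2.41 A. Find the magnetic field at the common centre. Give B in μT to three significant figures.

The radial connectors point toward the centre, so dl × r̂ = 0 and they contribute nothing.
Each semicircle gives μ₀I/(4R): inner arc 6.76×10⁻⁵ T, outer arc 2.02×10⁻⁵ T.
The two arcs carry current in opposite angular senses, so their fields oppose: B = |6.76×10⁻⁵ − 2.02×10⁻⁵| = 4.74×10⁻⁵ T.

B ≈ 47.4 μT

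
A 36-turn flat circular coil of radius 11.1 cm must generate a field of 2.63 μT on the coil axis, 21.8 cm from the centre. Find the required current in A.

For an N-turn coil, B = Nμ₀IR²/[2(R²+z²)^(3/2)] with R = 0.111 m, z = 0.218 m, so I = 2B(R²+z²)^(3/2)/(Nμ₀R²) = 2 × 2.63×10⁻⁶ × 1.46×10⁻² / (36 × 4π×10⁻⁷ × 0.01232) = 0.138 A.

I ≈ 0.138 A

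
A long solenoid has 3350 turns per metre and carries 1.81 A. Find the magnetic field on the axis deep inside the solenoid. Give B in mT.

B ≈ 7.62 mT

Inside a long solenoid, B = μ₀nI with n = 3350 turns/m.
B = 4π×10⁻⁷ × 3350 × 1.81 = 7.62×10⁻³ T.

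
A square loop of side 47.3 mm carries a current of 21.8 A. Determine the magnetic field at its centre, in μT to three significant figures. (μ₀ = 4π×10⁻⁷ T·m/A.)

B ≈ 521 μT

Each side is a finite straight segment at perpendicular distance d = a/(2 tan(π/4)) = 0.02365 m from the centre, with end-angles ±π/4.
One side contributes B₁ = (μ₀I/4πd)·2 sin(π/4) = 1.30×10⁻⁴ T.
All 4 sides add in the same direction: B = 4 × 1.30×10⁻⁴ = 5.21×10⁻⁴ T.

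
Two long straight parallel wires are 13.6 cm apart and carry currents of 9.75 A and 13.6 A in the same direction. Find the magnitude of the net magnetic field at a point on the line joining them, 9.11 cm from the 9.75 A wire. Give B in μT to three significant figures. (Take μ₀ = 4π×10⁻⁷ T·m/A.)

B ≈ 39.2 μT

Each long wire gives B = μ₀I/(2πd). Distances are d₁ = 0.0911 m and d₂ = 0.0449 m.
B₁ = 2.14×10⁻⁵ T, B₂ = 6.06×10⁻⁵ T.
Between parallel currents the two contributions point in opposite directions, so they subtract. B = |B₁ − B₂| = |2.14×10⁻⁵ − 6.06×10⁻⁵| = 3.92×10⁻⁵ T.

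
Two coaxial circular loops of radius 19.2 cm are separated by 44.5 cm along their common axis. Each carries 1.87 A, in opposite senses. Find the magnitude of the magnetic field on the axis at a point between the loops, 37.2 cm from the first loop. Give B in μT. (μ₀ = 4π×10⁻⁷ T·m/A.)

Each loop contributes B = μ₀IR²/[2(R²+z²)^(3/2)] on the axis, with z measured from that loop.
Loop 1 (z = 0.372 m): B₁ = 5.90×10⁻⁷ T. Loop 2 (z = 0.073 m): B₂ = 5.00×10⁻⁶ T.
The fields oppose: B = |B₁ − B₂| = 4.41×10⁻⁶ T.

B ≈ 4.41 μT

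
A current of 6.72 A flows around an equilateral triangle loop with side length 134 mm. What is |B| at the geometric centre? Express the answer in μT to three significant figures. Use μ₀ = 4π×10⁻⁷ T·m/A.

B ≈ 90.3 μT

Each side is a finite straight segment at perpendicular distance d = a/(2 tan(π/3)) = 0.03868 m from the centre, with end-angles ±π/3.
One side contributes B₁ = (μ₀I/4πd)·2 sin(π/3) = 3.01×10⁻⁵ T.
All 3 sides add in the same direction: B = 3 × 3.01×10⁻⁵ = 9.03×10⁻⁵ T.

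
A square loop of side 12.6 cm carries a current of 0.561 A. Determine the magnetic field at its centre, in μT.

B ≈ 5.04 μT

Each side is a finite straight segment at perpendicular distance d = a/(2 tan(π/4)) = 0.063 m from the centre, with end-angles ±π/4.
One side contributes B₁ = (μ₀I/4πd)·2 sin(π/4) = 1.26×10⁻⁶ T.
All 4 sides add in the same direction: B = 4 × 1.26×10⁻⁶ = 5.04×10⁻⁶ T.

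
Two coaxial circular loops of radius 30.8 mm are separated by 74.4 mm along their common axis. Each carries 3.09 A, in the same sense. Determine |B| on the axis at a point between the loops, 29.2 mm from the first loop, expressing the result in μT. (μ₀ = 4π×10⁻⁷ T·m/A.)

B ≈ 35.3 μT

Each loop contributes B = μ₀IR²/[2(R²+z²)^(3/2)] on the axis, with z measured from that loop.
Loop 1 (z = 0.0292 m): B₁ = 2.41×10⁻⁵ T. Loop 2 (z = 0.0452 m): B₂ = 1.13×10⁻⁵ T.
The fields add: B = B₁ + B₂ = 3.53×10⁻⁵ T.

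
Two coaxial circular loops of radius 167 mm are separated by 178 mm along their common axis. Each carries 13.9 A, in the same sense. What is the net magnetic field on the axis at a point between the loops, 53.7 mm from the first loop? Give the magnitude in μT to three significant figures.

Each loop contributes B = μ₀IR²/[2(R²+z²)^(3/2)] on the axis, with z measured from that loop.
Loop 1 (z = 0.0537 m): B₁ = 4.51×10⁻⁵ T. Loop 2 (z = 0.1243 m): B₂ = 2.70×10⁻⁵ T.
The fields add: B = B₁ + B₂ = 7.21×10⁻⁵ T.

B ≈ 72.1 μT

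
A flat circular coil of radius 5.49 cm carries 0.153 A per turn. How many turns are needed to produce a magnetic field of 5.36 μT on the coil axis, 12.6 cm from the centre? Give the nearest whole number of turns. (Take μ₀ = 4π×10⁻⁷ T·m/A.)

N = 48

For an N-turn coil, B = Nμ₀IR²/[2(R²+z²)^(3/2)]. A single turn gives B₁ = 1.12×10⁻⁷ T with R = 0.0549 m, z = 0.126 m.
N = B/B₁ = 5.36×10⁻⁶ / 1.12×10⁻⁷ = 48.03.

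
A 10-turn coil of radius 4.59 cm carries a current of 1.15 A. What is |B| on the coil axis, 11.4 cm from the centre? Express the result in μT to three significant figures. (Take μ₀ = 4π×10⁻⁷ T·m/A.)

For an N-turn flat coil, B = Nμ₀IR²/[2(R²+z²)^(3/2)] with R = 0.0459 m, z = 0.114 m.
B = 10 × 8.20×10⁻⁷ T = 8.20×10⁻⁶ T.

B ≈ 8.20 μT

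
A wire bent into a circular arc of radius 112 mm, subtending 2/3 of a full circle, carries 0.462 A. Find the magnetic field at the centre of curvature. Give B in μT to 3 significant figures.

B ≈ 1.73 μT

The Biot–Savart field of a circular arc at its centre is B = μ₀Iφ/(4πR), with φ = 4.189 rad.
B = (4π×10⁻⁷ × 0.462 × 4.189) / (4π × 0.112) = 1.73×10⁻⁶ T.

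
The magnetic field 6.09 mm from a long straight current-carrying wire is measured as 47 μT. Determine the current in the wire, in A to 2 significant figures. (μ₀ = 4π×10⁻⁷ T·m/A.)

I ≈ 1.4 A

For a long straight wire B = μ₀I/(2πd), so I = 2πdB/μ₀.
I = 2π × 0.00609 × 4.70×10⁻⁵ / (4π×10⁻⁷) = 1.43 A.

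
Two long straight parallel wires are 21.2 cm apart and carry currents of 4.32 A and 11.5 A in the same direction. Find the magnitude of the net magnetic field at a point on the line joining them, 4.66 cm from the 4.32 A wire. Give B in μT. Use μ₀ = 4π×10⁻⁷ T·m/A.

B ≈ 4.64 μT

Each long wire gives B = μ₀I/(2πd). Distances are d₁ = 0.0466 m and d₂ = 0.1654 m.
B₁ = 1.85×10⁻⁵ T, B₂ = 1.39×10⁻⁵ T.
Between parallel currents the two contributions point in opposite directions, so they subtract. B = |B₁ − B₂| = |1.85×10⁻⁵ − 1.39×10⁻⁵| = 4.64×10⁻⁶ T.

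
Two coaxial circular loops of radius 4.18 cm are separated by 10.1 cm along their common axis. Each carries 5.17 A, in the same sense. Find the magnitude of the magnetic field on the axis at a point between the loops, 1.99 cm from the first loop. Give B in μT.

B ≈ 64.7 μT

Each loop contributes B = μ₀IR²/[2(R²+z²)^(3/2)] on the axis, with z measured from that loop.
Loop 1 (z = 0.0199 m): B₁ = 5.72×10⁻⁵ T. Loop 2 (z = 0.0811 m): B₂ = 7.47×10⁻⁶ T.
The fields add: B = B₁ + B₂ = 6.47×10⁻⁵ T.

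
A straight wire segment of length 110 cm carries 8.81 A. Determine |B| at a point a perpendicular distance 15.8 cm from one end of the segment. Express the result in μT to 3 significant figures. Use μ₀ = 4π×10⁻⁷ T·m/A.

B ≈ 5.52 μT

For a finite straight segment, B = (μ₀I/4πd)(sinθ₁ + sinθ₂), where θ₁, θ₂ are the angles from the perpendicular to each end.
The perpendicular foot is at one end, so the two end-offsets along the wire are 0 and L = 1.1 m.
sinθ₁ = 0/√(0²+0.158²) = 0.0000; sinθ₂ = 1.1/√(1.1²+0.158²) = 0.9898.
B = (4π×10⁻⁷ × 8.81) / (4π × 0.158) × (0.0000 + 0.9898) = 5.52×10⁻⁶ T.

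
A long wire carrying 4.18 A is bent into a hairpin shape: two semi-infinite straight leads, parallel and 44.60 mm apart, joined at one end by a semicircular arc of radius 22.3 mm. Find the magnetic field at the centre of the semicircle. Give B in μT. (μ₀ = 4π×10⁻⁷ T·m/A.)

The semicircular arc contributes B_arc = μ₀I·π/(4πR) = μ₀I/(4R) = 5.89×10⁻⁵ T.
Each semi-infinite lead is at perpendicular distance R = 0.0223 m from the centre, with the perpendicular foot at its near end, so it contributes μ₀I/(4πR); both point the same way, together 3.75×10⁻⁵ T.
Arc and leads all point the same direction: B = 5.89×10⁻⁵ + 3.75×10⁻⁵ = 9.64×10⁻⁵ T.

B ≈ 96.4 μT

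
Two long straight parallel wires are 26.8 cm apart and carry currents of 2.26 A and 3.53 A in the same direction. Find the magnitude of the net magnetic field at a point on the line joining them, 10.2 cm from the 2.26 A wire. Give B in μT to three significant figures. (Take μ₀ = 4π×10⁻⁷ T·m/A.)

Each long wire gives B = μ₀I/(2πd). Distances are d₁ = 0.102 m and d₂ = 0.166 m.
B₁ = 4.43×10⁻⁶ T, B₂ = 4.25×10⁻⁶ T.
Between parallel currents the two contributions point in opposite directions, so they subtract. B = |B₁ − B₂| = |4.43×10⁻⁶ − 4.25×10⁻⁶| = 1.78×10⁻⁷ T.

B ≈ 0.178 μT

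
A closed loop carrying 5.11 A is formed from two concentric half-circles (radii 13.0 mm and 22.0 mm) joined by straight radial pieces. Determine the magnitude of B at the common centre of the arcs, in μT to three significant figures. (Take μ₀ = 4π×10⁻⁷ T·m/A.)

The radial connectors point toward the centre, so dl × r̂ = 0 and they contribute nothing.
Each semicircle gives μ₀I/(4R): inner arc 1.23×10⁻⁴ T, outer arc 7.30×10⁻⁵ T.
The two arcs carry current in opposite angular senses, so their fields oppose: B = |1.23×10⁻⁴ − 7.30×10⁻⁵| = 5.05×10⁻⁵ T.

B ≈ 50.5 μT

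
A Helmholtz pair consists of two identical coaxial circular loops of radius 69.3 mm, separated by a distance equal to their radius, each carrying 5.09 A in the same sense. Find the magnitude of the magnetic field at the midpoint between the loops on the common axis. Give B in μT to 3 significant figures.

Each loop contributes B = μ₀IR²/[2(R²+z²)^(3/2)] on the axis, with z measured from that loop.
Loop 1 (z = 0.03465 m): B₁ = 3.30×10⁻⁵ T. Loop 2 (z = 0.03465 m): B₂ = 3.30×10⁻⁵ T.
The fields add: B = B₁ + B₂ = 6.60×10⁻⁵ T.

B ≈ 66.0 μT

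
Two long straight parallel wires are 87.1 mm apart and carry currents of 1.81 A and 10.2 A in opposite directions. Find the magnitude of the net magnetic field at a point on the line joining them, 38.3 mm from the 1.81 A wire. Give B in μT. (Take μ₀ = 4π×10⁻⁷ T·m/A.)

Each long wire gives B = μ₀I/(2πd). Distances are d₁ = 0.0383 m and d₂ = 0.0488 m.
B₁ = 9.45×10⁻⁶ T, B₂ = 4.18×10⁻⁵ T.
Between antiparallel currents both contributions point the same way, so they add. B = B₁ + B₂ = 9.45×10⁻⁶ + 4.18×10⁻⁵ = 5.13×10⁻⁵ T.

B ≈ 51.3 μT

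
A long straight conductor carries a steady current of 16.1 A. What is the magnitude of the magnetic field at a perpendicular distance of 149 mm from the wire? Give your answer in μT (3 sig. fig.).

B ≈ 21.6 μT

For an infinitely long straight wire, B = μ₀I/(2πd).
B = (4π×10⁻⁷ × 16.1) / (2π × 0.149) = 2.16×10⁻⁵ T.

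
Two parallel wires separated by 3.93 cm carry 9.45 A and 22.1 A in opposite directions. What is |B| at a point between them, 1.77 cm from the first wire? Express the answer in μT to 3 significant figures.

Each long wire gives B = μ₀I/(2πd). Distances are d₁ = 0.0177 m and d₂ = 0.0216 m.
B₁ = 1.07×10⁻⁴ T, B₂ = 2.05×10⁻⁴ T.
Between antiparallel currents both contributions point the same way, so they add. B = B₁ + B₂ = 1.07×10⁻⁴ + 2.05×10⁻⁴ = 3.11×10⁻⁴ T.

B ≈ 311 μT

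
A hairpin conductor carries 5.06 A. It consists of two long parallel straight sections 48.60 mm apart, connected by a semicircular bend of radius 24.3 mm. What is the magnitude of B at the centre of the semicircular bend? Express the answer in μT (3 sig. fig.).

B ≈ 107 μT

The semicircular arc contributes B_arc = μ₀I·π/(4πR) = μ₀I/(4R) = 6.54×10⁻⁵ T.
Each semi-infinite lead is at perpendicular distance R = 0.0243 m from the centre, with the perpendicular foot at its near end, so it contributes μ₀I/(4πR); both point the same way, together 4.16×10⁻⁵ T.
Arc and leads all point the same direction: B = 6.54×10⁻⁵ + 4.16×10⁻⁵ = 1.07×10⁻⁴ T.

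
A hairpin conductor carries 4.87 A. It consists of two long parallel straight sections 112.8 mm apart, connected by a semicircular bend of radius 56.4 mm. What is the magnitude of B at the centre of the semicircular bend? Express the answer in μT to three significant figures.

B ≈ 44.4 μT

The semicircular arc contributes B_arc = μ₀I·π/(4πR) = μ₀I/(4R) = 2.71×10⁻⁵ T.
Each semi-infinite lead is at perpendicular distance R = 0.0564 m from the centre, with the perpendicular foot at its near end, so it contributes μ₀I/(4πR); both point the same way, together 1.73×10⁻⁵ T.
Arc and leads all point the same direction: B = 2.71×10⁻⁵ + 1.73×10⁻⁵ = 4.44×10⁻⁵ T.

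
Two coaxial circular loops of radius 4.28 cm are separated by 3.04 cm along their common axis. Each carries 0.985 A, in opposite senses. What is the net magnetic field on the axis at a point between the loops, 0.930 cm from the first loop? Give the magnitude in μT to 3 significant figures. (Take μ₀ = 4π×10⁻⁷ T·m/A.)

B ≈ 3.06 μT

Each loop contributes B = μ₀IR²/[2(R²+z²)^(3/2)] on the axis, with z measured from that loop.
Loop 1 (z = 0.0093 m): B₁ = 1.35×10⁻⁵ T. Loop 2 (z = 0.0211 m): B₂ = 1.04×10⁻⁵ T.
The fields oppose: B = |B₁ − B₂| = 3.06×10⁻⁶ T.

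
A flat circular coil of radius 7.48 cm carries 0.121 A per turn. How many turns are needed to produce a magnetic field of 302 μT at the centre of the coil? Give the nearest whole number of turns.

For an N-turn coil, B = Nμ₀I/(2R). A single turn gives B₁ = 1.02×10⁻⁶ T with R = 0.0748 m.
N = B/B₁ = 3.02×10⁻⁴ / 1.02×10⁻⁶ = 297.13.

N = 297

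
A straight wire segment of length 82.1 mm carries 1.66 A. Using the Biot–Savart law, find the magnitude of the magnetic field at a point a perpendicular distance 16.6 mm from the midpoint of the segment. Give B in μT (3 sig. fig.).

For a finite straight segment, B = (μ₀I/4πd)(sinθ₁ + sinθ₂), where θ₁, θ₂ are the angles from the perpendicular to each end.
The perpendicular from the point meets the wire at its midpoint, so each end is L/2 = 0.04105 m away along the wire.
sinθ₁ = 0.04105/√(0.04105²+0.0166²) = 0.9271; sinθ₂ = 0.04105/√(0.04105²+0.0166²) = 0.9271.
B = (4π×10⁻⁷ × 1.66) / (4π × 0.0166) × (0.9271 + 0.9271) = 1.85×10⁻⁵ T.

B ≈ 18.5 μT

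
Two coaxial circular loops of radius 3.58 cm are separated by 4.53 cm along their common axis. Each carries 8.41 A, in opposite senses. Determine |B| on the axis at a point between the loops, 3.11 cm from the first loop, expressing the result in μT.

Each loop contributes B = μ₀IR²/[2(R²+z²)^(3/2)] on the axis, with z measured from that loop.
Loop 1 (z = 0.0311 m): B₁ = 6.35×10⁻⁵ T. Loop 2 (z = 0.0142 m): B₂ = 1.19×10⁻⁴ T.
The fields oppose: B = |B₁ − B₂| = 5.50×10⁻⁵ T.

B ≈ 55.0 μT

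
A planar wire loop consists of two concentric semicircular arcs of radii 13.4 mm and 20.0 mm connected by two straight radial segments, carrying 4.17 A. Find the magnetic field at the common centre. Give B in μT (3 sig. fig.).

B ≈ 32.3 μT

The radial connectors point toward the centre, so dl × r̂ = 0 and they contribute nothing.
Each semicircle gives μ₀I/(4R): inner arc 9.78×10⁻⁵ T, outer arc 6.55×10⁻⁵ T.
The two arcs carry current in opposite angular senses, so their fields oppose: B = |9.78×10⁻⁵ − 6.55×10⁻⁵| = 3.23×10⁻⁵ T.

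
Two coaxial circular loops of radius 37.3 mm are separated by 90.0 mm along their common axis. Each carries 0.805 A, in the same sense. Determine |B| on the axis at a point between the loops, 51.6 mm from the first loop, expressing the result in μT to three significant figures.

B ≈ 7.31 μT

Each loop contributes B = μ₀IR²/[2(R²+z²)^(3/2)] on the axis, with z measured from that loop.
Loop 1 (z = 0.0516 m): B₁ = 2.73×10⁻⁶ T. Loop 2 (z = 0.0384 m): B₂ = 4.59×10⁻⁶ T.
The fields add: B = B₁ + B₂ = 7.31×10⁻⁶ T.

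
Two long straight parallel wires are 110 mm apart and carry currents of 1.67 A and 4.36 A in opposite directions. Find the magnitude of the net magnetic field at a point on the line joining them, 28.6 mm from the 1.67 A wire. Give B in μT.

B ≈ 22.4 μT

Each long wire gives B = μ₀I/(2πd). Distances are d₁ = 0.0286 m and d₂ = 0.0814 m.
B₁ = 1.17×10⁻⁵ T, B₂ = 1.07×10⁻⁵ T.
Between antiparallel currents both contributions point the same way, so they add. B = B₁ + B₂ = 1.17×10⁻⁵ + 1.07×10⁻⁵ = 2.24×10⁻⁵ T.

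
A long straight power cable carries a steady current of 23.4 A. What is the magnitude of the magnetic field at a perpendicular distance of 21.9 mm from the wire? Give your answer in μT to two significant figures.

For an infinitely long straight wire, B = μ₀I/(2πd).
B = (4π×10⁻⁷ × 23.4) / (2π × 0.0219) = 2.14×10⁻⁴ T.

B ≈ 210 μT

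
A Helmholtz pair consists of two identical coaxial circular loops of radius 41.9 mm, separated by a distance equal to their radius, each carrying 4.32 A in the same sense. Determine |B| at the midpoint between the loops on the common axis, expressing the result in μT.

Each loop contributes B = μ₀IR²/[2(R²+z²)^(3/2)] on the axis, with z measured from that loop.
Loop 1 (z = 0.02095 m): B₁ = 4.64×10⁻⁵ T. Loop 2 (z = 0.02095 m): B₂ = 4.64×10⁻⁵ T.
The fields add: B = B₁ + B₂ = 9.27×10⁻⁵ T.

B ≈ 92.7 μT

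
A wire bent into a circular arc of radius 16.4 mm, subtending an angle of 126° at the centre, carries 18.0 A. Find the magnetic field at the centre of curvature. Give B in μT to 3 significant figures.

B ≈ 241 μT

The Biot–Savart field of a circular arc at its centre is B = μ₀Iφ/(4πR), with φ = 2.199 rad.
B = (4π×10⁻⁷ × 18.0 × 2.199) / (4π × 0.0164) = 2.41×10⁻⁴ T.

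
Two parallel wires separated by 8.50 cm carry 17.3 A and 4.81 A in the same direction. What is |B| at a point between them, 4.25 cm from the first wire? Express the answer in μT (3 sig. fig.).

B ≈ 58.8 μT

Each long wire gives B = μ₀I/(2πd). Distances are d₁ = 0.0425 m and d₂ = 0.0425 m.
B₁ = 8.14×10⁻⁵ T, B₂ = 2.26×10⁻⁵ T.
Between parallel currents the two contributions point in opposite directions, so they subtract. B = |B₁ − B₂| = |8.14×10⁻⁵ − 2.26×10⁻⁵| = 5.88×10⁻⁵ T.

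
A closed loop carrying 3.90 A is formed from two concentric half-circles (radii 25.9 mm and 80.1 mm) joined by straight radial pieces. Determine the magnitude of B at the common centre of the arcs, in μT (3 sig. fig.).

The radial connectors point toward the centre, so dl × r̂ = 0 and they contribute nothing.
Each semicircle gives μ₀I/(4R): inner arc 4.73×10⁻⁵ T, outer arc 1.53×10⁻⁵ T.
The two arcs carry current in opposite angular senses, so their fields oppose: B = |4.73×10⁻⁵ − 1.53×10⁻⁵| = 3.20×10⁻⁵ T.

B ≈ 32.0 μT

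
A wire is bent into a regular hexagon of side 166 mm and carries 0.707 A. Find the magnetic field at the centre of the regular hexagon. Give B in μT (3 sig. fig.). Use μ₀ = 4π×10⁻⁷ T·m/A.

B ≈ 2.95 μT

Each side is a finite straight segment at perpendicular distance d = a/(2 tan(π/6)) = 0.1438 m from the centre, with end-angles ±π/6.
One side contributes B₁ = (μ₀I/4πd)·2 sin(π/6) = 4.92×10⁻⁷ T.
All 6 sides add in the same direction: B = 6 × 4.92×10⁻⁷ = 2.95×10⁻⁶ T.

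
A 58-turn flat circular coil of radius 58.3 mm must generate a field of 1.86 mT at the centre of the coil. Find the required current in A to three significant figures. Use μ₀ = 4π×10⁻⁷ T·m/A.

For an N-turn coil, B = Nμ₀I/(2R) with R = 0.0583 m, so I = 2RB/(Nμ₀) = 2 × 0.0583 × 1.86×10⁻³ / (58 × 4π×10⁻⁷) = 2.98 A.

I ≈ 2.98 A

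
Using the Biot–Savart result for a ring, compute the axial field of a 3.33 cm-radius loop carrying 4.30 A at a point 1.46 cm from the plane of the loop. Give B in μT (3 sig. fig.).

B ≈ 62.3 μT

On the axis of a circular loop, B = μ₀IR² / [2(R²+z²)^(3/2)].
R² + z² = (0.0333)² + (0.0146)² = 0.001322 m², and (R²+z²)^(3/2) = 4.81×10⁻⁵ m³.
B = (4π×10⁻⁷ × 4.30 × 0.001109) / (2 × 4.81×10⁻⁵) = 6.23×10⁻⁵ T.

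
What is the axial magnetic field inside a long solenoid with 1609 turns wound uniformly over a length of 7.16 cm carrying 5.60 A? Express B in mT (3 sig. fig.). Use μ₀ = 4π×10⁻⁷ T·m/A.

B ≈ 158 mT

Inside a long solenoid, B = μ₀nI with n = 2.247×10⁴ turns/m.
B = 4π×10⁻⁷ × 2.247×10⁴ × 5.60 = 0.158 T.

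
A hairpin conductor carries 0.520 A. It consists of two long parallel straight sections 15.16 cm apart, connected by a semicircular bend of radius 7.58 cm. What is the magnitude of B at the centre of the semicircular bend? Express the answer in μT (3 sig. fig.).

B ≈ 3.53 μT

The semicircular arc contributes B_arc = μ₀I·π/(4πR) = μ₀I/(4R) = 2.16×10⁻⁶ T.
Each semi-infinite lead is at perpendicular distance R = 0.0758 m from the centre, with the perpendicular foot at its near end, so it contributes μ₀I/(4πR); both point the same way, together 1.37×10⁻⁶ T.
Arc and leads all point the same direction: B = 2.16×10⁻⁶ + 1.37×10⁻⁶ = 3.53×10⁻⁶ T.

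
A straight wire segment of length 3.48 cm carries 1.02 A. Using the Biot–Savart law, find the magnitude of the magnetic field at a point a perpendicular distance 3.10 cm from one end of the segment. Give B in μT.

B ≈ 2.46 μT

For a finite straight segment, B = (μ₀I/4πd)(sinθ₁ + sinθ₂), where θ₁, θ₂ are the angles from the perpendicular to each end.
The perpendicular foot is at one end, so the two end-offsets along the wire are 0 and L = 0.0348 m.
sinθ₁ = 0/√(0²+0.031²) = 0.0000; sinθ₂ = 0.0348/√(0.0348²+0.031²) = 0.7467.
B = (4π×10⁻⁷ × 1.02) / (4π × 0.031) × (0.0000 + 0.7467) = 2.46×10⁻⁶ T.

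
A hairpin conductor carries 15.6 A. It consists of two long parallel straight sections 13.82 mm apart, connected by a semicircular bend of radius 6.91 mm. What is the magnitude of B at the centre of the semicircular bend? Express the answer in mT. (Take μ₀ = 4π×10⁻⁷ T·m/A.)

The semicircular arc contributes B_arc = μ₀I·π/(4πR) = μ₀I/(4R) = 7.09×10⁻⁴ T.
Each semi-infinite lead is at perpendicular distance R = 0.00691 m from the centre, with the perpendicular foot at its near end, so it contributes μ₀I/(4πR); both point the same way, together 4.52×10⁻⁴ T.
Arc and leads all point the same direction: B = 7.09×10⁻⁴ + 4.52×10⁻⁴ = 1.16×10⁻³ T.

B ≈ 1.16 mT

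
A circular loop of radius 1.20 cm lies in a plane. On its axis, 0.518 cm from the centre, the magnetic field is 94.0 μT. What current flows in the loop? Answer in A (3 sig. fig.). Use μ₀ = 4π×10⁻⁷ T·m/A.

I ≈ 2.32 A

On the axis of a loop, B = μ₀IR²/[2(R²+z²)^(3/2)], so I = 2B(R²+z²)^(3/2)/(μ₀R²).
R² + z² = 0.000144 + 2.683×10⁻⁵ = 0.0001708 m²; raised to 3/2 gives 2.23×10⁻⁶ m³.
I = 2 × 9.40×10⁻⁵ × 2.23×10⁻⁶ / (1.26×10⁻⁶ × 0.000144) = 2.32 A.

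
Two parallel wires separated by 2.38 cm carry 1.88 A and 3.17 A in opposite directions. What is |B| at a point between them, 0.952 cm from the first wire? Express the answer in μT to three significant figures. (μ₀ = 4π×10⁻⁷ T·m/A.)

Each long wire gives B = μ₀I/(2πd). Distances are d₁ = 0.00952 m and d₂ = 0.01428 m.
B₁ = 3.95×10⁻⁵ T, B₂ = 4.44×10⁻⁵ T.
Between antiparallel currents both contributions point the same way, so they add. B = B₁ + B₂ = 3.95×10⁻⁵ + 4.44×10⁻⁵ = 8.39×10⁻⁵ T.

B ≈ 83.9 μT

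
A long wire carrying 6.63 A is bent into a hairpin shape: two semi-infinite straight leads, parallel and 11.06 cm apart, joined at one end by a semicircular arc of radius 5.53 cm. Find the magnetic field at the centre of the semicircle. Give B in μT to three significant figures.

The semicircular arc contributes B_arc = μ₀I·π/(4πR) = μ₀I/(4R) = 3.77×10⁻⁵ T.
Each semi-infinite lead is at perpendicular distance R = 0.0553 m from the centre, with the perpendicular foot at its near end, so it contributes μ₀I/(4πR); both point the same way, together 2.40×10⁻⁵ T.
Arc and leads all point the same direction: B = 3.77×10⁻⁵ + 2.40×10⁻⁵ = 6.16×10⁻⁵ T.

B ≈ 61.6 μT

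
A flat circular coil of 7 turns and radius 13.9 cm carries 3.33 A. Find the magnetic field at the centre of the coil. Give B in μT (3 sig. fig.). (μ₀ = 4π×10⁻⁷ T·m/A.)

B ≈ 105 μT

For an N-turn flat coil, B = Nμ₀I/(2R) with R = 0.139 m.
B = 7 × 1.51×10⁻⁵ T = 1.05×10⁻⁴ T.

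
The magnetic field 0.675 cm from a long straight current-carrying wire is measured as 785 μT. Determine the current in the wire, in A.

For a long straight wire B = μ₀I/(2πd), so I = 2πdB/μ₀.
I = 2π × 0.00675 × 7.85×10⁻⁴ / (4π×10⁻⁷) = 26.5 A.

I ≈ 26.5 A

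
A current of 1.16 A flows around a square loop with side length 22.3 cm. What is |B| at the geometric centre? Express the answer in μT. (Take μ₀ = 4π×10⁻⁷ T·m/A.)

B ≈ 5.89 μT

Each side is a finite straight segment at perpendicular distance d = a/(2 tan(π/4)) = 0.1115 m from the centre, with end-angles ±π/4.
One side contributes B₁ = (μ₀I/4πd)·2 sin(π/4) = 1.47×10⁻⁶ T.
All 4 sides add in the same direction: B = 4 × 1.47×10⁻⁶ = 5.89×10⁻⁶ T.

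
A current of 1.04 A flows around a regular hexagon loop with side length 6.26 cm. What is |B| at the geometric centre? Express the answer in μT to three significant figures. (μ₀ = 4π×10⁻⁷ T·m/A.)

Each side is a finite straight segment at perpendicular distance d = a/(2 tan(π/6)) = 0.05421 m from the centre, with end-angles ±π/6.
One side contributes B₁ = (μ₀I/4πd)·2 sin(π/6) = 1.92×10⁻⁶ T.
All 6 sides add in the same direction: B = 6 × 1.92×10⁻⁶ = 1.15×10⁻⁵ T.

B ≈ 11.5 μT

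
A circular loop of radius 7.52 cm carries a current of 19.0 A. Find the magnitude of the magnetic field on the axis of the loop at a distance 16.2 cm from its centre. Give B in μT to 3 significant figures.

On the axis of a circular loop, B = μ₀IR² / [2(R²+z²)^(3/2)].
R² + z² = (0.0752)² + (0.162)² = 0.0319 m², and (R²+z²)^(3/2) = 5.70×10⁻³ m³.
B = (4π×10⁻⁷ × 19.0 × 0.005655) / (2 × 5.70×10⁻³) = 1.18×10⁻⁵ T.

B ≈ 11.8 μT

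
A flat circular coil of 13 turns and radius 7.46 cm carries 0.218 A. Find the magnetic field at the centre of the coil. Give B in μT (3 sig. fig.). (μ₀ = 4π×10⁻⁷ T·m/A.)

B ≈ 23.9 μT

For an N-turn flat coil, B = Nμ₀I/(2R) with R = 0.0746 m.
B = 13 × 1.84×10⁻⁶ T = 2.39×10⁻⁵ T.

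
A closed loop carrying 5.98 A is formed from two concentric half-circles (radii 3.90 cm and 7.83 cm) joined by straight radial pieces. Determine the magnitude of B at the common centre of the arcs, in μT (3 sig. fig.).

B ≈ 24.2 μT

The radial connectors point toward the centre, so dl × r̂ = 0 and they contribute nothing.
Each semicircle gives μ₀I/(4R): inner arc 4.82×10⁻⁵ T, outer arc 2.40×10⁻⁵ T.
The two arcs carry current in opposite angular senses, so their fields oppose: B = |4.82×10⁻⁵ − 2.40×10⁻⁵| = 2.42×10⁻⁵ T.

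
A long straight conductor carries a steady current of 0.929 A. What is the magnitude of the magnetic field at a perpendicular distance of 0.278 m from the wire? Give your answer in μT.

For an infinitely long straight wire, B = μ₀I/(2πd).
B = (4π×10⁻⁷ × 0.929) / (2π × 0.278) = 6.68×10⁻⁷ T.

B ≈ 0.668 μT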